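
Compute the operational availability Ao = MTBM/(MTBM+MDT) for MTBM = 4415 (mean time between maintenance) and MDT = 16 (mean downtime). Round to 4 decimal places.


MTBM = 4415
MDT = 16
MTBM + MDT = 4431
Ao = 4415 / 4431
Ao = 0.9964

0.9964


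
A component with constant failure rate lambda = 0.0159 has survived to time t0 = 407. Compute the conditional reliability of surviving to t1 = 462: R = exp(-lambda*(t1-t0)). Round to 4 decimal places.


lambda = 0.0159
t0 = 407, t1 = 462
t1 - t0 = 55
lambda * (t1-t0) = 0.0159 * 55 = 0.8745
R = exp(-0.8745)
R = 0.4171

0.4171


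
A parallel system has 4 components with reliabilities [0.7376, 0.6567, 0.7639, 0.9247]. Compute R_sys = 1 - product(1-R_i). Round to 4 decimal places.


Components: [0.7376, 0.6567, 0.7639, 0.9247]
(1 - 0.7376) = 0.2624, running product = 0.2624
(1 - 0.6567) = 0.3433, running product = 0.0901
(1 - 0.7639) = 0.2361, running product = 0.0213
(1 - 0.9247) = 0.0753, running product = 0.0016
Product of (1-R_i) = 0.0016
R_sys = 1 - 0.0016 = 0.9984

0.9984


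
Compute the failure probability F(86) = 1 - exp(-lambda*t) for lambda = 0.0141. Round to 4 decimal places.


lambda = 0.0141, t = 86
lambda * t = 1.2126
exp(-1.2126) = 0.2974
F(t) = 1 - 0.2974
F(t) = 0.7026

0.7026


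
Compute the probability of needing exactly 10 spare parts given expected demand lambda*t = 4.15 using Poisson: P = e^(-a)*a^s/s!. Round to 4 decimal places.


a = 4.15, s = 10
e^(-a) = e^(-4.15) = 0.0158
a^s = 4.15^10 = 1515238.3972
s! = 3628800
P = 0.0158 * 1515238.3972 / 3628800
P = 0.0066

0.0066


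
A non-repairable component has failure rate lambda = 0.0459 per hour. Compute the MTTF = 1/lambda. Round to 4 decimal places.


lambda = 0.0459
MTTF = 1 / 0.0459
MTTF = 21.7865

21.7865


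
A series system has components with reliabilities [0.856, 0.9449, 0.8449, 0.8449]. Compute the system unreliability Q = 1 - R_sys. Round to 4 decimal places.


Components: [0.856, 0.9449, 0.8449, 0.8449]
After component 1: product = 0.856
After component 2: product = 0.8088
After component 3: product = 0.6834
After component 4: product = 0.5774
R_sys = 0.5774
Q = 1 - 0.5774 = 0.4226

0.4226


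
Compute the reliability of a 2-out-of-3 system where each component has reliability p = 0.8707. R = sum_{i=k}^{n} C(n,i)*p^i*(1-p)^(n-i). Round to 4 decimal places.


k = 2, n = 3, p = 0.8707
i=2: C(3,2)=3 * 0.8707^2 * 0.1293^1 = 0.2941
i=3: C(3,3)=1 * 0.8707^3 * 0.1293^0 = 0.6601
R = sum of terms = 0.9542

0.9542


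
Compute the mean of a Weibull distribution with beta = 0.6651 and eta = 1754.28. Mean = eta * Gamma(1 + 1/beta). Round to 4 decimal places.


beta = 0.6651, eta = 1754.28
1/beta = 1.5035
1 + 1/beta = 2.5035
Gamma(2.5035) = 1.3327
Mean = 1754.28 * 1.3327
Mean = 2337.8435

2337.8435


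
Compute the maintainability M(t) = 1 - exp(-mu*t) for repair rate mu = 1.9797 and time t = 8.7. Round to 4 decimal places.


mu = 1.9797, t = 8.7
mu * t = 1.9797 * 8.7 = 17.2234
exp(-17.2234) = 0.0
M(t) = 1 - 0.0
M(t) = 1.0

1.0


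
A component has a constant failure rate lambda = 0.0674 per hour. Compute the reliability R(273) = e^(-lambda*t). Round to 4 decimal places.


lambda = 0.0674
t = 273
lambda * t = 18.4002
R(t) = e^(-18.4002)
R(t) = 0.0

0.0


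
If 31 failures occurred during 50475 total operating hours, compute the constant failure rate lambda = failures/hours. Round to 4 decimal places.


failures = 31
total_hours = 50475
lambda = 31 / 50475
lambda = 0.0006

0.0006


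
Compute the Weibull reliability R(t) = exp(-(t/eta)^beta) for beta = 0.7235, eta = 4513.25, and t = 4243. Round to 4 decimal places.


beta = 0.7235, eta = 4513.25, t = 4243
t/eta = 4243 / 4513.25 = 0.9401
(t/eta)^beta = 0.9401^0.7235 = 0.9563
R(t) = exp(-0.9563)
R(t) = 0.3843

0.3843


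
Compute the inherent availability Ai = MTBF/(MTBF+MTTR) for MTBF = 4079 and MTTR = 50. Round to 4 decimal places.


MTBF = 4079
MTTR = 50
MTBF + MTTR = 4129
Ai = 4079 / 4129
Ai = 0.9879

0.9879


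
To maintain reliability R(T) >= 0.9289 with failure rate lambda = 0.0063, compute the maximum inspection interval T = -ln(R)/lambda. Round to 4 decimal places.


R_target = 0.9289
lambda = 0.0063
-ln(0.9289) = 0.0738
T = 0.0738 / 0.0063
T = 11.707

11.707


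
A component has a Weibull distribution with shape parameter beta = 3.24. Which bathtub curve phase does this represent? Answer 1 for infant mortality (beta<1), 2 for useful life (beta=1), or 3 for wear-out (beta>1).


beta = 3.24
Compare beta to 1:
beta < 1 => infant mortality (phase 1)
beta = 1 => useful life (phase 2)
beta > 1 => wear-out (phase 3)
Since beta = 3.24, this is wear-out (increasing failure rate)
Phase = 3

3


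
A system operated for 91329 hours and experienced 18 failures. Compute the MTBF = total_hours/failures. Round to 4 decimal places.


total_hours = 91329
failures = 18
MTBF = 91329 / 18
MTBF = 5073.8333

5073.8333


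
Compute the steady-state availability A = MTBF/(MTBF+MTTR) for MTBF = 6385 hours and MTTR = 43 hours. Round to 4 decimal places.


MTBF = 6385
MTTR = 43
MTBF + MTTR = 6428
A = 6385 / 6428
A = 0.9933

0.9933


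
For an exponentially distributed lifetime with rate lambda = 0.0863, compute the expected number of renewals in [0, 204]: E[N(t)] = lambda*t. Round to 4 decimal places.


lambda = 0.0863
t = 204
E[N(t)] = lambda * t
E[N(t)] = 0.0863 * 204
E[N(t)] = 17.6052

17.6052


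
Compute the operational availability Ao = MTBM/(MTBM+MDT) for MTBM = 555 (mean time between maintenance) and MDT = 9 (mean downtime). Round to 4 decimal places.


MTBM = 555
MDT = 9
MTBM + MDT = 564
Ao = 555 / 564
Ao = 0.984

0.984


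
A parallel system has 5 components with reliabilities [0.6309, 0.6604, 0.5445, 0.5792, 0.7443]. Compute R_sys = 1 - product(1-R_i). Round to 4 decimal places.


Components: [0.6309, 0.6604, 0.5445, 0.5792, 0.7443]
(1 - 0.6309) = 0.3691, running product = 0.3691
(1 - 0.6604) = 0.3396, running product = 0.1253
(1 - 0.5445) = 0.4555, running product = 0.0571
(1 - 0.5792) = 0.4208, running product = 0.024
(1 - 0.7443) = 0.2557, running product = 0.0061
Product of (1-R_i) = 0.0061
R_sys = 1 - 0.0061 = 0.9939

0.9939


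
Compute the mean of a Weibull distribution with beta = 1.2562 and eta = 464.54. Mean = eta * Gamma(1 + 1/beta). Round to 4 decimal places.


beta = 1.2562, eta = 464.54
1/beta = 0.7961
1 + 1/beta = 1.7961
Gamma(1.7961) = 0.9303
Mean = 464.54 * 0.9303
Mean = 432.1809

432.1809


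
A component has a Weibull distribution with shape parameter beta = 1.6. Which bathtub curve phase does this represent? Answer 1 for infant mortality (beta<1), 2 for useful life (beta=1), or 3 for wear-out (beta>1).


beta = 1.6
Compare beta to 1:
beta < 1 => infant mortality (phase 1)
beta = 1 => useful life (phase 2)
beta > 1 => wear-out (phase 3)
Since beta = 1.6, this is wear-out (increasing failure rate)
Phase = 3

3


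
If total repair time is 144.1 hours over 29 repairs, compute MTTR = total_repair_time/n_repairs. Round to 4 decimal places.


total_repair_time = 144.1
n_repairs = 29
MTTR = 144.1 / 29
MTTR = 4.969

4.969


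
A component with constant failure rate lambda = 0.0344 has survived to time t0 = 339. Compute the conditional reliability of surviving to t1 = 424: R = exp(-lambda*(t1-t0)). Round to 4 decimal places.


lambda = 0.0344
t0 = 339, t1 = 424
t1 - t0 = 85
lambda * (t1-t0) = 0.0344 * 85 = 2.924
R = exp(-2.924)
R = 0.0537

0.0537


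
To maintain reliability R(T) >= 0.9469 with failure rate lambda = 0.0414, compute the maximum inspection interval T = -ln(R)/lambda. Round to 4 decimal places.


R_target = 0.9469
lambda = 0.0414
-ln(0.9469) = 0.0546
T = 0.0546 / 0.0414
T = 1.3179

1.3179


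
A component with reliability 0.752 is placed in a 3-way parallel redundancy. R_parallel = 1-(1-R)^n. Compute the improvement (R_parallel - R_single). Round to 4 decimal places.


R_single = 0.752, n = 3
1 - R_single = 0.248
(1 - R_single)^n = 0.248^3 = 0.0153
R_parallel = 1 - 0.0153 = 0.9847
Improvement = 0.9847 - 0.752
Improvement = 0.2327

0.2327


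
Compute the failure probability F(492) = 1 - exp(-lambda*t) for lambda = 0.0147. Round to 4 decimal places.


lambda = 0.0147, t = 492
lambda * t = 7.2324
exp(-7.2324) = 0.0007
F(t) = 1 - 0.0007
F(t) = 0.9993

0.9993


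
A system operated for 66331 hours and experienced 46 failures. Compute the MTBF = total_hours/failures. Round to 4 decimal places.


total_hours = 66331
failures = 46
MTBF = 66331 / 46
MTBF = 1441.9783

1441.9783


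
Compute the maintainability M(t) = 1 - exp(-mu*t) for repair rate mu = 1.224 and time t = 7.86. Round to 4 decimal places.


mu = 1.224, t = 7.86
mu * t = 1.224 * 7.86 = 9.6206
exp(-9.6206) = 0.0001
M(t) = 1 - 0.0001
M(t) = 0.9999

0.9999


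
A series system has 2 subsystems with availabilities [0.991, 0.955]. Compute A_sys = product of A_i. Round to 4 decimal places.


Subsystems: [0.991, 0.955]
After subsystem 1 (A=0.991): product = 0.991
After subsystem 2 (A=0.955): product = 0.9464
A_sys = 0.9464

0.9464


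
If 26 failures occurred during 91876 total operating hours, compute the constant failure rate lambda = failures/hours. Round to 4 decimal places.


failures = 26
total_hours = 91876
lambda = 26 / 91876
lambda = 0.0003

0.0003


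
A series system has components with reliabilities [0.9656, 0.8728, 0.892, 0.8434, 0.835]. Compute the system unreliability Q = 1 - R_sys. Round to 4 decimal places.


Components: [0.9656, 0.8728, 0.892, 0.8434, 0.835]
After component 1: product = 0.9656
After component 2: product = 0.8428
After component 3: product = 0.7518
After component 4: product = 0.634
After component 5: product = 0.5294
R_sys = 0.5294
Q = 1 - 0.5294 = 0.4706

0.4706


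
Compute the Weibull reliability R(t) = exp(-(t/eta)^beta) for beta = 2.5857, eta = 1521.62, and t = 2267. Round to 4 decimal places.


beta = 2.5857, eta = 1521.62, t = 2267
t/eta = 2267 / 1521.62 = 1.4899
(t/eta)^beta = 1.4899^2.5857 = 2.8035
R(t) = exp(-2.8035)
R(t) = 0.0606

0.0606


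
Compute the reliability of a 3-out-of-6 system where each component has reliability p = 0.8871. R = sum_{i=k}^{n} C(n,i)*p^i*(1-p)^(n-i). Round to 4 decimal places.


k = 3, n = 6, p = 0.8871
i=3: C(6,3)=20 * 0.8871^3 * 0.1129^3 = 0.0201
i=4: C(6,4)=15 * 0.8871^4 * 0.1129^2 = 0.1184
i=5: C(6,5)=6 * 0.8871^5 * 0.1129^1 = 0.3721
i=6: C(6,6)=1 * 0.8871^6 * 0.1129^0 = 0.4873
R = sum of terms = 0.998

0.998


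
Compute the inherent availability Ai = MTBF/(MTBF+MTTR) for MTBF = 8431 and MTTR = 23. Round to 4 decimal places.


MTBF = 8431
MTTR = 23
MTBF + MTTR = 8454
Ai = 8431 / 8454
Ai = 0.9973

0.9973


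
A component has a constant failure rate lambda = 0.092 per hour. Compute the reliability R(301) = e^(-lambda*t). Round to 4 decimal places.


lambda = 0.092
t = 301
lambda * t = 27.692
R(t) = e^(-27.692)
R(t) = 0.0

0.0


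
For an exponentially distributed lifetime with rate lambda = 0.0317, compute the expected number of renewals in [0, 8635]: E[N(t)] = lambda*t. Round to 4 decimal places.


lambda = 0.0317
t = 8635
E[N(t)] = lambda * t
E[N(t)] = 0.0317 * 8635
E[N(t)] = 273.7295

273.7295


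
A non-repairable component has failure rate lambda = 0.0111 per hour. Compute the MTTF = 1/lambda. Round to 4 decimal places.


lambda = 0.0111
MTTF = 1 / 0.0111
MTTF = 90.0901

90.0901


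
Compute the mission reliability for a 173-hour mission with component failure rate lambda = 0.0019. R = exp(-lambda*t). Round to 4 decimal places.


lambda = 0.0019
mission_time = 173
lambda * t = 0.0019 * 173 = 0.3287
R = exp(-0.3287)
R = 0.7199

0.7199


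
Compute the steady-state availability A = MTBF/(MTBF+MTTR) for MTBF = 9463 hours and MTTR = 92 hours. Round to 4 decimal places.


MTBF = 9463
MTTR = 92
MTBF + MTTR = 9555
A = 9463 / 9555
A = 0.9904

0.9904


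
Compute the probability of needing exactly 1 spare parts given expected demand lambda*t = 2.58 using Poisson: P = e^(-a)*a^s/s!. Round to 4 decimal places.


a = 2.58, s = 1
e^(-a) = e^(-2.58) = 0.0758
a^s = 2.58^1 = 2.58
s! = 1
P = 0.0758 * 2.58 / 1
P = 0.1955

0.1955


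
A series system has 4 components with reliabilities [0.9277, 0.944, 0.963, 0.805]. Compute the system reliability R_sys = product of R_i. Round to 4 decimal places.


Components: [0.9277, 0.944, 0.963, 0.805]
After component 1 (R=0.9277): product = 0.9277
After component 2 (R=0.944): product = 0.8757
After component 3 (R=0.963): product = 0.8433
After component 4 (R=0.805): product = 0.6789
R_sys = 0.6789

0.6789


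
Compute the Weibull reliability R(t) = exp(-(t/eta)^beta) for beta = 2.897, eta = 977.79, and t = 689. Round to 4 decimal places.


beta = 2.897, eta = 977.79, t = 689
t/eta = 689 / 977.79 = 0.7047
(t/eta)^beta = 0.7047^2.897 = 0.3627
R(t) = exp(-0.3627)
R(t) = 0.6958

0.6958


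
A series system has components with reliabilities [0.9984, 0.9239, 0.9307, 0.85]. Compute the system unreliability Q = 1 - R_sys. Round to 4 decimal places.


Components: [0.9984, 0.9239, 0.9307, 0.85]
After component 1: product = 0.9984
After component 2: product = 0.9224
After component 3: product = 0.8585
After component 4: product = 0.7297
R_sys = 0.7297
Q = 1 - 0.7297 = 0.2703

0.2703


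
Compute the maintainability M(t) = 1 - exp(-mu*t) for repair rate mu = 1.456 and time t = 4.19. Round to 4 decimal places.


mu = 1.456, t = 4.19
mu * t = 1.456 * 4.19 = 6.1006
exp(-6.1006) = 0.0022
M(t) = 1 - 0.0022
M(t) = 0.9978

0.9978


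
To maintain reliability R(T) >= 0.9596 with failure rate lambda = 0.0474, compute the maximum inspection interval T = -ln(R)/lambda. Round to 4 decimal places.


R_target = 0.9596
lambda = 0.0474
-ln(0.9596) = 0.0412
T = 0.0412 / 0.0474
T = 0.87

0.87


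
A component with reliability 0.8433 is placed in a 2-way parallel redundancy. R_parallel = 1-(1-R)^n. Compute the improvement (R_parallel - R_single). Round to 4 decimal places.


R_single = 0.8433, n = 2
1 - R_single = 0.1567
(1 - R_single)^n = 0.1567^2 = 0.0246
R_parallel = 1 - 0.0246 = 0.9754
Improvement = 0.9754 - 0.8433
Improvement = 0.1321

0.1321


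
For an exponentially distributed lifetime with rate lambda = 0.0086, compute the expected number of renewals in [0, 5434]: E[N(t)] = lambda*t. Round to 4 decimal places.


lambda = 0.0086
t = 5434
E[N(t)] = lambda * t
E[N(t)] = 0.0086 * 5434
E[N(t)] = 46.7324

46.7324


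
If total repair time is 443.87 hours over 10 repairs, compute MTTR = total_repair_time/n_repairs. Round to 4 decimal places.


total_repair_time = 443.87
n_repairs = 10
MTTR = 443.87 / 10
MTTR = 44.387

44.387


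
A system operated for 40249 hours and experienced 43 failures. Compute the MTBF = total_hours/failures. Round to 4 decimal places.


total_hours = 40249
failures = 43
MTBF = 40249 / 43
MTBF = 936.0233

936.0233


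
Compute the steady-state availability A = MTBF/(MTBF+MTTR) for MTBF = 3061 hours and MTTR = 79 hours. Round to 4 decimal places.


MTBF = 3061
MTTR = 79
MTBF + MTTR = 3140
A = 3061 / 3140
A = 0.9748

0.9748


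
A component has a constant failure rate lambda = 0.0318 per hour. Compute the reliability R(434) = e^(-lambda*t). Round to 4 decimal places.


lambda = 0.0318
t = 434
lambda * t = 13.8012
R(t) = e^(-13.8012)
R(t) = 0.0

0.0


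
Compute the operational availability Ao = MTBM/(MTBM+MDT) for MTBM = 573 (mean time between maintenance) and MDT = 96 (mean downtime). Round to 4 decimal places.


MTBM = 573
MDT = 96
MTBM + MDT = 669
Ao = 573 / 669
Ao = 0.8565

0.8565


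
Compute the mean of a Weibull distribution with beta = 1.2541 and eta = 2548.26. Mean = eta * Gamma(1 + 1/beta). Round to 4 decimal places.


beta = 1.2541, eta = 2548.26
1/beta = 0.7974
1 + 1/beta = 1.7974
Gamma(1.7974) = 0.9307
Mean = 2548.26 * 0.9307
Mean = 2371.6456

2371.6456


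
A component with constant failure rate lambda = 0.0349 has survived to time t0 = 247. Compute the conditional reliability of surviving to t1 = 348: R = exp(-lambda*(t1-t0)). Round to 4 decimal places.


lambda = 0.0349
t0 = 247, t1 = 348
t1 - t0 = 101
lambda * (t1-t0) = 0.0349 * 101 = 3.5249
R = exp(-3.5249)
R = 0.0295

0.0295


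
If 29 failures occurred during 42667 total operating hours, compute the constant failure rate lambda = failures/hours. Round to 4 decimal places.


failures = 29
total_hours = 42667
lambda = 29 / 42667
lambda = 0.0007

0.0007


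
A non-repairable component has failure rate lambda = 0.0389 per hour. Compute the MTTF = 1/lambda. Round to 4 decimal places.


lambda = 0.0389
MTTF = 1 / 0.0389
MTTF = 25.7069

25.7069


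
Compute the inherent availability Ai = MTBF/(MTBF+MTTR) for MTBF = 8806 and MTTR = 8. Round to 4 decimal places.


MTBF = 8806
MTTR = 8
MTBF + MTTR = 8814
Ai = 8806 / 8814
Ai = 0.9991

0.9991


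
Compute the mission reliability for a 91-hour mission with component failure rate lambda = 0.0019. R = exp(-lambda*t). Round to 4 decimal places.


lambda = 0.0019
mission_time = 91
lambda * t = 0.0019 * 91 = 0.1729
R = exp(-0.1729)
R = 0.8412

0.8412


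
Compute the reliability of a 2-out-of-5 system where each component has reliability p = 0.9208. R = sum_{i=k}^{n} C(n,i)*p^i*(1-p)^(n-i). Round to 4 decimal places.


k = 2, n = 5, p = 0.9208
i=2: C(5,2)=10 * 0.9208^2 * 0.0792^3 = 0.0042
i=3: C(5,3)=10 * 0.9208^3 * 0.0792^2 = 0.049
i=4: C(5,4)=5 * 0.9208^4 * 0.0792^1 = 0.2847
i=5: C(5,5)=1 * 0.9208^5 * 0.0792^0 = 0.662
R = sum of terms = 0.9998

0.9998


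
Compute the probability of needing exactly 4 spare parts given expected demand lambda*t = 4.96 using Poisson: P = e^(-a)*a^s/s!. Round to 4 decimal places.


a = 4.96, s = 4
e^(-a) = e^(-4.96) = 0.007
a^s = 4.96^4 = 605.2387
s! = 24
P = 0.007 * 605.2387 / 24
P = 0.1769

0.1769


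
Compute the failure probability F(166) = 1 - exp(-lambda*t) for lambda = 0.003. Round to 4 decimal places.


lambda = 0.003, t = 166
lambda * t = 0.498
exp(-0.498) = 0.6077
F(t) = 1 - 0.6077
F(t) = 0.3923

0.3923


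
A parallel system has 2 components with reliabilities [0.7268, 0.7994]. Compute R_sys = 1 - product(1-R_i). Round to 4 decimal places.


Components: [0.7268, 0.7994]
(1 - 0.7268) = 0.2732, running product = 0.2732
(1 - 0.7994) = 0.2006, running product = 0.0548
Product of (1-R_i) = 0.0548
R_sys = 1 - 0.0548 = 0.9452

0.9452


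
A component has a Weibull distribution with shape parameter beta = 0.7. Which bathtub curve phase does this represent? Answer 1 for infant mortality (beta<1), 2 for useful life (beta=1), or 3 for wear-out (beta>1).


beta = 0.7
Compare beta to 1:
beta < 1 => infant mortality (phase 1)
beta = 1 => useful life (phase 2)
beta > 1 => wear-out (phase 3)
Since beta = 0.7, this is infant mortality (decreasing failure rate)
Phase = 1

1


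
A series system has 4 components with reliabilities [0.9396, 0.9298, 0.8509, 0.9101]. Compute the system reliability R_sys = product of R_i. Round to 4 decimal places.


Components: [0.9396, 0.9298, 0.8509, 0.9101]
After component 1 (R=0.9396): product = 0.9396
After component 2 (R=0.9298): product = 0.8736
After component 3 (R=0.8509): product = 0.7434
After component 4 (R=0.9101): product = 0.6766
R_sys = 0.6766

0.6766


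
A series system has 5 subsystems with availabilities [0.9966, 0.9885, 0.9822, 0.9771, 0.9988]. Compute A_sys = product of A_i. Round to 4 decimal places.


Subsystems: [0.9966, 0.9885, 0.9822, 0.9771, 0.9988]
After subsystem 1 (A=0.9966): product = 0.9966
After subsystem 2 (A=0.9885): product = 0.9851
After subsystem 3 (A=0.9822): product = 0.9676
After subsystem 4 (A=0.9771): product = 0.9454
After subsystem 5 (A=0.9988): product = 0.9443
A_sys = 0.9443

0.9443


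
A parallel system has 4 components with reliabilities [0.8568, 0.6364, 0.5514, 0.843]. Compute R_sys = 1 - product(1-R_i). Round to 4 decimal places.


Components: [0.8568, 0.6364, 0.5514, 0.843]
(1 - 0.8568) = 0.1432, running product = 0.1432
(1 - 0.6364) = 0.3636, running product = 0.0521
(1 - 0.5514) = 0.4486, running product = 0.0234
(1 - 0.843) = 0.157, running product = 0.0037
Product of (1-R_i) = 0.0037
R_sys = 1 - 0.0037 = 0.9963

0.9963


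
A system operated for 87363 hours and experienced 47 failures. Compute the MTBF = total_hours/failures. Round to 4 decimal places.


total_hours = 87363
failures = 47
MTBF = 87363 / 47
MTBF = 1858.7872

1858.7872


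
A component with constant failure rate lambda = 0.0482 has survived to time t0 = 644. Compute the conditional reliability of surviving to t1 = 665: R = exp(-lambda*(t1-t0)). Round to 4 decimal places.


lambda = 0.0482
t0 = 644, t1 = 665
t1 - t0 = 21
lambda * (t1-t0) = 0.0482 * 21 = 1.0122
R = exp(-1.0122)
R = 0.3634

0.3634


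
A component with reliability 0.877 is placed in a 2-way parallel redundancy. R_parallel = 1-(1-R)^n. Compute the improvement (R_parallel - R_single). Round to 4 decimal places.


R_single = 0.877, n = 2
1 - R_single = 0.123
(1 - R_single)^n = 0.123^2 = 0.0151
R_parallel = 1 - 0.0151 = 0.9849
Improvement = 0.9849 - 0.877
Improvement = 0.1079

0.1079


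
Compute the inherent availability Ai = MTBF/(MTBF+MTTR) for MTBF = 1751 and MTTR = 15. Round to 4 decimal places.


MTBF = 1751
MTTR = 15
MTBF + MTTR = 1766
Ai = 1751 / 1766
Ai = 0.9915

0.9915


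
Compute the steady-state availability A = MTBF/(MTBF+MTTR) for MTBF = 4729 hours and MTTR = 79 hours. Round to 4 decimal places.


MTBF = 4729
MTTR = 79
MTBF + MTTR = 4808
A = 4729 / 4808
A = 0.9836

0.9836


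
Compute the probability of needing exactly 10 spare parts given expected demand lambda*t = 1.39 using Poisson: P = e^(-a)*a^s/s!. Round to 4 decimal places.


a = 1.39, s = 10
e^(-a) = e^(-1.39) = 0.2491
a^s = 1.39^10 = 26.9245
s! = 3628800
P = 0.2491 * 26.9245 / 3628800
P = 0.0

0.0


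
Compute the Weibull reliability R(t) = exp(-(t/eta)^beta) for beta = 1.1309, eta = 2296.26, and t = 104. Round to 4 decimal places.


beta = 1.1309, eta = 2296.26, t = 104
t/eta = 104 / 2296.26 = 0.0453
(t/eta)^beta = 0.0453^1.1309 = 0.0302
R(t) = exp(-0.0302)
R(t) = 0.9702

0.9702


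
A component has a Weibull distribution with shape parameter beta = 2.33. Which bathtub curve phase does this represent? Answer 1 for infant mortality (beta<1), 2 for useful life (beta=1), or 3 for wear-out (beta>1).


beta = 2.33
Compare beta to 1:
beta < 1 => infant mortality (phase 1)
beta = 1 => useful life (phase 2)
beta > 1 => wear-out (phase 3)
Since beta = 2.33, this is wear-out (increasing failure rate)
Phase = 3

3


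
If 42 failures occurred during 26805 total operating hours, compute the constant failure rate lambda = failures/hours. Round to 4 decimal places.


failures = 42
total_hours = 26805
lambda = 42 / 26805
lambda = 0.0016

0.0016


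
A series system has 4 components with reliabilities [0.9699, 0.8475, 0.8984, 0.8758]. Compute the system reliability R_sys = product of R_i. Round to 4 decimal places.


Components: [0.9699, 0.8475, 0.8984, 0.8758]
After component 1 (R=0.9699): product = 0.9699
After component 2 (R=0.8475): product = 0.822
After component 3 (R=0.8984): product = 0.7385
After component 4 (R=0.8758): product = 0.6468
R_sys = 0.6468

0.6468


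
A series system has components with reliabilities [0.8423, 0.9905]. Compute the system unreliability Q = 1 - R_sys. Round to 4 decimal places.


Components: [0.8423, 0.9905]
After component 1: product = 0.8423
After component 2: product = 0.8343
R_sys = 0.8343
Q = 1 - 0.8343 = 0.1657

0.1657


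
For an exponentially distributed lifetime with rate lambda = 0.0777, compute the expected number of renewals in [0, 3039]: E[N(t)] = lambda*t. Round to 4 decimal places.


lambda = 0.0777
t = 3039
E[N(t)] = lambda * t
E[N(t)] = 0.0777 * 3039
E[N(t)] = 236.1303

236.1303


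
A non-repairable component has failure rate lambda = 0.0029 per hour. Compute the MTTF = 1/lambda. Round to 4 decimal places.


lambda = 0.0029
MTTF = 1 / 0.0029
MTTF = 344.8276

344.8276


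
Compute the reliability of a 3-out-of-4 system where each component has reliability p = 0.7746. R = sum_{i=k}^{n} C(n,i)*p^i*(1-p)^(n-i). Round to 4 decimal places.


k = 3, n = 4, p = 0.7746
i=3: C(4,3)=4 * 0.7746^3 * 0.2254^1 = 0.419
i=4: C(4,4)=1 * 0.7746^4 * 0.2254^0 = 0.36
R = sum of terms = 0.779

0.779


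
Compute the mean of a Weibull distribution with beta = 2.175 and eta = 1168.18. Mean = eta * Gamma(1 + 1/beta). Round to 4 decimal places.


beta = 2.175, eta = 1168.18
1/beta = 0.4598
1 + 1/beta = 1.4598
Gamma(1.4598) = 0.8856
Mean = 1168.18 * 0.8856
Mean = 1034.5457

1034.5457


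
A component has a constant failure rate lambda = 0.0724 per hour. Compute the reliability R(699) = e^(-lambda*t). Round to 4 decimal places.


lambda = 0.0724
t = 699
lambda * t = 50.6076
R(t) = e^(-50.6076)
R(t) = 0.0

0.0


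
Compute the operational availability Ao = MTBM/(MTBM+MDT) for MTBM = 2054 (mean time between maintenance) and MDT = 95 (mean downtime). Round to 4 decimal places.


MTBM = 2054
MDT = 95
MTBM + MDT = 2149
Ao = 2054 / 2149
Ao = 0.9558

0.9558


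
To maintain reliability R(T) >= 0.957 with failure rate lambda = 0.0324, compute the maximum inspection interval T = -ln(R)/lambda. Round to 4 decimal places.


R_target = 0.957
lambda = 0.0324
-ln(0.957) = 0.044
T = 0.044 / 0.0324
T = 1.3565

1.3565


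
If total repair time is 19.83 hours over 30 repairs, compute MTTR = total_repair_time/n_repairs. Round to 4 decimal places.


total_repair_time = 19.83
n_repairs = 30
MTTR = 19.83 / 30
MTTR = 0.661

0.661


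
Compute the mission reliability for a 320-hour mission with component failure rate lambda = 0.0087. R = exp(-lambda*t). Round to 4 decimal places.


lambda = 0.0087
mission_time = 320
lambda * t = 0.0087 * 320 = 2.784
R = exp(-2.784)
R = 0.0618

0.0618


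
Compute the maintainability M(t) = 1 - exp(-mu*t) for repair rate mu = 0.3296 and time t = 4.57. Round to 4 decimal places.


mu = 0.3296, t = 4.57
mu * t = 0.3296 * 4.57 = 1.5063
exp(-1.5063) = 0.2217
M(t) = 1 - 0.2217
M(t) = 0.7783

0.7783


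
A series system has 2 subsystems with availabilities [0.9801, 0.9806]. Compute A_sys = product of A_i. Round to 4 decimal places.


Subsystems: [0.9801, 0.9806]
After subsystem 1 (A=0.9801): product = 0.9801
After subsystem 2 (A=0.9806): product = 0.9611
A_sys = 0.9611

0.9611


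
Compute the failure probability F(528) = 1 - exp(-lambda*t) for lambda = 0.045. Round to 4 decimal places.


lambda = 0.045, t = 528
lambda * t = 23.76
exp(-23.76) = 0.0
F(t) = 1 - 0.0
F(t) = 1.0

1.0


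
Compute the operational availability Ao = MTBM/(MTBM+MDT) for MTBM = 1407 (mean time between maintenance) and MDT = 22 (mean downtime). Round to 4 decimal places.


MTBM = 1407
MDT = 22
MTBM + MDT = 1429
Ao = 1407 / 1429
Ao = 0.9846

0.9846


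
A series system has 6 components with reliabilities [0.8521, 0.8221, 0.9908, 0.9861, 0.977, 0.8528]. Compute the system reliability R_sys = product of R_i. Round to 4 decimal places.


Components: [0.8521, 0.8221, 0.9908, 0.9861, 0.977, 0.8528]
After component 1 (R=0.8521): product = 0.8521
After component 2 (R=0.8221): product = 0.7005
After component 3 (R=0.9908): product = 0.6941
After component 4 (R=0.9861): product = 0.6844
After component 5 (R=0.977): product = 0.6687
After component 6 (R=0.8528): product = 0.5702
R_sys = 0.5702

0.5702


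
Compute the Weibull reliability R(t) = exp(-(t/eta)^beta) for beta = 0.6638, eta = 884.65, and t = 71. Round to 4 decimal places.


beta = 0.6638, eta = 884.65, t = 71
t/eta = 71 / 884.65 = 0.0803
(t/eta)^beta = 0.0803^0.6638 = 0.1874
R(t) = exp(-0.1874)
R(t) = 0.8291

0.8291


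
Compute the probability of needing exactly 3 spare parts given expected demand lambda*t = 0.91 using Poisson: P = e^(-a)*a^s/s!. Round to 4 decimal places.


a = 0.91, s = 3
e^(-a) = e^(-0.91) = 0.4025
a^s = 0.91^3 = 0.7536
s! = 6
P = 0.4025 * 0.7536 / 6
P = 0.0506

0.0506


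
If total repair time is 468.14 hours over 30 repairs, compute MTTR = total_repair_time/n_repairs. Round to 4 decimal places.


total_repair_time = 468.14
n_repairs = 30
MTTR = 468.14 / 30
MTTR = 15.6047

15.6047


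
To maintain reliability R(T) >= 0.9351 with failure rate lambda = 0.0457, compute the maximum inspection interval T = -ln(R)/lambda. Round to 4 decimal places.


R_target = 0.9351
lambda = 0.0457
-ln(0.9351) = 0.0671
T = 0.0671 / 0.0457
T = 1.4683

1.4683


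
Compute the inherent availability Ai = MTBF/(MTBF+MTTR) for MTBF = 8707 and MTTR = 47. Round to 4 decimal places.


MTBF = 8707
MTTR = 47
MTBF + MTTR = 8754
Ai = 8707 / 8754
Ai = 0.9946

0.9946


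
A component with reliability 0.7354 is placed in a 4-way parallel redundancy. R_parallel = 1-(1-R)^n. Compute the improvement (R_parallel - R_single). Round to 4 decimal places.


R_single = 0.7354, n = 4
1 - R_single = 0.2646
(1 - R_single)^n = 0.2646^4 = 0.0049
R_parallel = 1 - 0.0049 = 0.9951
Improvement = 0.9951 - 0.7354
Improvement = 0.2597

0.2597


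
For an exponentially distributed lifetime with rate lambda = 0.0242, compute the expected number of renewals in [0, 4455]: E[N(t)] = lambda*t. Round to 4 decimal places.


lambda = 0.0242
t = 4455
E[N(t)] = lambda * t
E[N(t)] = 0.0242 * 4455
E[N(t)] = 107.811

107.811


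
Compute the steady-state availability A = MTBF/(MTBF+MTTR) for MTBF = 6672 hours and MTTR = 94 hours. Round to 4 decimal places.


MTBF = 6672
MTTR = 94
MTBF + MTTR = 6766
A = 6672 / 6766
A = 0.9861

0.9861


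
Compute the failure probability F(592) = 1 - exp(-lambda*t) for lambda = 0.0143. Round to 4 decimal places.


lambda = 0.0143, t = 592
lambda * t = 8.4656
exp(-8.4656) = 0.0002
F(t) = 1 - 0.0002
F(t) = 0.9998

0.9998


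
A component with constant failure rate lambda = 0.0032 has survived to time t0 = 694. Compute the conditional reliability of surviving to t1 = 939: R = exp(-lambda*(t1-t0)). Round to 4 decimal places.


lambda = 0.0032
t0 = 694, t1 = 939
t1 - t0 = 245
lambda * (t1-t0) = 0.0032 * 245 = 0.784
R = exp(-0.784)
R = 0.4566

0.4566


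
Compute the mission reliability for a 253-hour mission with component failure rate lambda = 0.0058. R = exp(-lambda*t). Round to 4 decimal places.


lambda = 0.0058
mission_time = 253
lambda * t = 0.0058 * 253 = 1.4674
R = exp(-1.4674)
R = 0.2305

0.2305


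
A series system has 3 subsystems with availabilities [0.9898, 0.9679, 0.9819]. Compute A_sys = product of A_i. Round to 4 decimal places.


Subsystems: [0.9898, 0.9679, 0.9819]
After subsystem 1 (A=0.9898): product = 0.9898
After subsystem 2 (A=0.9679): product = 0.958
After subsystem 3 (A=0.9819): product = 0.9407
A_sys = 0.9407

0.9407


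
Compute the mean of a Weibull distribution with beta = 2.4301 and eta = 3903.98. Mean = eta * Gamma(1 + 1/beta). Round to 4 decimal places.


beta = 2.4301, eta = 3903.98
1/beta = 0.4115
1 + 1/beta = 1.4115
Gamma(1.4115) = 0.8867
Mean = 3903.98 * 0.8867
Mean = 3461.6487

3461.6487


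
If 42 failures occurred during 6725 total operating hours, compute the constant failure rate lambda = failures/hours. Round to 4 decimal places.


failures = 42
total_hours = 6725
lambda = 42 / 6725
lambda = 0.0062

0.0062


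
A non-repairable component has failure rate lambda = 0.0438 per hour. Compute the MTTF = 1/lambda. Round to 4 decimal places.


lambda = 0.0438
MTTF = 1 / 0.0438
MTTF = 22.8311

22.8311


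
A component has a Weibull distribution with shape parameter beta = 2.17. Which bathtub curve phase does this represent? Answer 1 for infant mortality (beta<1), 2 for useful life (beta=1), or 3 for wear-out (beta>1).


beta = 2.17
Compare beta to 1:
beta < 1 => infant mortality (phase 1)
beta = 1 => useful life (phase 2)
beta > 1 => wear-out (phase 3)
Since beta = 2.17, this is wear-out (increasing failure rate)
Phase = 3

3


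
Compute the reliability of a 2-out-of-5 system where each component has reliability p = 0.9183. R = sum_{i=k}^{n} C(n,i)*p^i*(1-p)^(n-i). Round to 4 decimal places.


k = 2, n = 5, p = 0.9183
i=2: C(5,2)=10 * 0.9183^2 * 0.0817^3 = 0.0046
i=3: C(5,3)=10 * 0.9183^3 * 0.0817^2 = 0.0517
i=4: C(5,4)=5 * 0.9183^4 * 0.0817^1 = 0.2905
i=5: C(5,5)=1 * 0.9183^5 * 0.0817^0 = 0.653
R = sum of terms = 0.9998

0.9998


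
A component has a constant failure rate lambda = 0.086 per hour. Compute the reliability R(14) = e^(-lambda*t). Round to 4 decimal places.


lambda = 0.086
t = 14
lambda * t = 1.204
R(t) = e^(-1.204)
R(t) = 0.3

0.3


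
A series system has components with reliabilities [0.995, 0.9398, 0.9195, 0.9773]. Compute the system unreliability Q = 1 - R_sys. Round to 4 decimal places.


Components: [0.995, 0.9398, 0.9195, 0.9773]
After component 1: product = 0.995
After component 2: product = 0.9351
After component 3: product = 0.8598
After component 4: product = 0.8403
R_sys = 0.8403
Q = 1 - 0.8403 = 0.1597

0.1597


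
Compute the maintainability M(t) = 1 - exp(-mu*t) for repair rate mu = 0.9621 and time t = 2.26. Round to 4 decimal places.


mu = 0.9621, t = 2.26
mu * t = 0.9621 * 2.26 = 2.1743
exp(-2.1743) = 0.1137
M(t) = 1 - 0.1137
M(t) = 0.8863

0.8863


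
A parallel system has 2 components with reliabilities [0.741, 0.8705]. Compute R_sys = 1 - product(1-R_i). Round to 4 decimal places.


Components: [0.741, 0.8705]
(1 - 0.741) = 0.259, running product = 0.259
(1 - 0.8705) = 0.1295, running product = 0.0335
Product of (1-R_i) = 0.0335
R_sys = 1 - 0.0335 = 0.9665

0.9665


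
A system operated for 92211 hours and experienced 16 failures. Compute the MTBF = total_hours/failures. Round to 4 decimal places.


total_hours = 92211
failures = 16
MTBF = 92211 / 16
MTBF = 5763.1875

5763.1875


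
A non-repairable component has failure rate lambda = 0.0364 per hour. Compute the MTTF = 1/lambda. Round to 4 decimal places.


lambda = 0.0364
MTTF = 1 / 0.0364
MTTF = 27.4725

27.4725


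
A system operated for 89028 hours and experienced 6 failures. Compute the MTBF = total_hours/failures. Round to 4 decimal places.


total_hours = 89028
failures = 6
MTBF = 89028 / 6
MTBF = 14838.0

14838.0


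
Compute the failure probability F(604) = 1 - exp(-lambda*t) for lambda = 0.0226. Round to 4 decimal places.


lambda = 0.0226, t = 604
lambda * t = 13.6504
exp(-13.6504) = 0.0
F(t) = 1 - 0.0
F(t) = 1.0

1.0


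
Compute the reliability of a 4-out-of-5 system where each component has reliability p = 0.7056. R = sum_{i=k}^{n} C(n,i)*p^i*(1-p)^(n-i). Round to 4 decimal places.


k = 4, n = 5, p = 0.7056
i=4: C(5,4)=5 * 0.7056^4 * 0.2944^1 = 0.3649
i=5: C(5,5)=1 * 0.7056^5 * 0.2944^0 = 0.1749
R = sum of terms = 0.5398

0.5398


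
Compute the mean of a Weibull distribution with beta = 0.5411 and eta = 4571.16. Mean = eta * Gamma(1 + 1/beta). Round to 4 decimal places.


beta = 0.5411, eta = 4571.16
1/beta = 1.8481
1 + 1/beta = 2.8481
Gamma(2.8481) = 1.7465
Mean = 4571.16 * 1.7465
Mean = 7983.5349

7983.5349


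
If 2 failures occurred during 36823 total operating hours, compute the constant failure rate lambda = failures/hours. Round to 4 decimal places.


failures = 2
total_hours = 36823
lambda = 2 / 36823
lambda = 0.0001

0.0001


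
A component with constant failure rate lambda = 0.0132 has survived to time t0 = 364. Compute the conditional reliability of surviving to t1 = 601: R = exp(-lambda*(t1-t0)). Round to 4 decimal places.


lambda = 0.0132
t0 = 364, t1 = 601
t1 - t0 = 237
lambda * (t1-t0) = 0.0132 * 237 = 3.1284
R = exp(-3.1284)
R = 0.0438

0.0438


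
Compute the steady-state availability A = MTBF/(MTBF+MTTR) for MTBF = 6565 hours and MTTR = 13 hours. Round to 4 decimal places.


MTBF = 6565
MTTR = 13
MTBF + MTTR = 6578
A = 6565 / 6578
A = 0.998

0.998


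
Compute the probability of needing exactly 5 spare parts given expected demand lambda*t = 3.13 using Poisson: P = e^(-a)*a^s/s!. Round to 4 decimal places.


a = 3.13, s = 5
e^(-a) = e^(-3.13) = 0.0437
a^s = 3.13^5 = 300.4151
s! = 120
P = 0.0437 * 300.4151 / 120
P = 0.1094

0.1094


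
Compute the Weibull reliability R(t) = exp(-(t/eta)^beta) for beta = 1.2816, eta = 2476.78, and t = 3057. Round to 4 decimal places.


beta = 1.2816, eta = 2476.78, t = 3057
t/eta = 3057 / 2476.78 = 1.2343
(t/eta)^beta = 1.2343^1.2816 = 1.3096
R(t) = exp(-1.3096)
R(t) = 0.2699

0.2699


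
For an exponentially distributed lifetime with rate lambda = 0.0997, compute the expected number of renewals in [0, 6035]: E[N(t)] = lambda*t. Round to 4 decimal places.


lambda = 0.0997
t = 6035
E[N(t)] = lambda * t
E[N(t)] = 0.0997 * 6035
E[N(t)] = 601.6895

601.6895


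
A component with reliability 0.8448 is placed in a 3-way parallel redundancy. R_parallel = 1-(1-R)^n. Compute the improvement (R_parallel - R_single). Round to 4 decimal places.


R_single = 0.8448, n = 3
1 - R_single = 0.1552
(1 - R_single)^n = 0.1552^3 = 0.0037
R_parallel = 1 - 0.0037 = 0.9963
Improvement = 0.9963 - 0.8448
Improvement = 0.1515

0.1515


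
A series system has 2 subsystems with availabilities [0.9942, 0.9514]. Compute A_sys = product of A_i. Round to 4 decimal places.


Subsystems: [0.9942, 0.9514]
After subsystem 1 (A=0.9942): product = 0.9942
After subsystem 2 (A=0.9514): product = 0.9459
A_sys = 0.9459

0.9459


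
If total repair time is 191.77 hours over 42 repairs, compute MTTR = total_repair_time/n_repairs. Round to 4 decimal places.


total_repair_time = 191.77
n_repairs = 42
MTTR = 191.77 / 42
MTTR = 4.566

4.566


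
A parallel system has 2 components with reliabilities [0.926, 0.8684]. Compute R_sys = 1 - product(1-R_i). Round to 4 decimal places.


Components: [0.926, 0.8684]
(1 - 0.926) = 0.074, running product = 0.074
(1 - 0.8684) = 0.1316, running product = 0.0097
Product of (1-R_i) = 0.0097
R_sys = 1 - 0.0097 = 0.9903

0.9903


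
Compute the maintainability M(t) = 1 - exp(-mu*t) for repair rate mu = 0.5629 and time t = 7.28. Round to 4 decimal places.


mu = 0.5629, t = 7.28
mu * t = 0.5629 * 7.28 = 4.0979
exp(-4.0979) = 0.0166
M(t) = 1 - 0.0166
M(t) = 0.9834

0.9834


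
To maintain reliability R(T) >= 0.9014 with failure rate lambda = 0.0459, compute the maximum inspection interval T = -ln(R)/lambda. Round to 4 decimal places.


R_target = 0.9014
lambda = 0.0459
-ln(0.9014) = 0.1038
T = 0.1038 / 0.0459
T = 2.2616

2.2616


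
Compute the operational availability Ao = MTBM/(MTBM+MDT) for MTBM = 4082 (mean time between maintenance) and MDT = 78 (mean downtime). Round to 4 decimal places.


MTBM = 4082
MDT = 78
MTBM + MDT = 4160
Ao = 4082 / 4160
Ao = 0.9812

0.9812


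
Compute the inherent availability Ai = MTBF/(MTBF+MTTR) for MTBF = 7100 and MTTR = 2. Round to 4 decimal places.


MTBF = 7100
MTTR = 2
MTBF + MTTR = 7102
Ai = 7100 / 7102
Ai = 0.9997

0.9997


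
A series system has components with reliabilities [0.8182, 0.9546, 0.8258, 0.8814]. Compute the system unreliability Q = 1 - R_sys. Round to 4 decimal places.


Components: [0.8182, 0.9546, 0.8258, 0.8814]
After component 1: product = 0.8182
After component 2: product = 0.7811
After component 3: product = 0.645
After component 4: product = 0.5685
R_sys = 0.5685
Q = 1 - 0.5685 = 0.4315

0.4315


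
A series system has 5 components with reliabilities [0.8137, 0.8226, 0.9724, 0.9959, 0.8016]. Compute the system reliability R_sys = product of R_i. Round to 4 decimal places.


Components: [0.8137, 0.8226, 0.9724, 0.9959, 0.8016]
After component 1 (R=0.8137): product = 0.8137
After component 2 (R=0.8226): product = 0.6693
After component 3 (R=0.9724): product = 0.6509
After component 4 (R=0.9959): product = 0.6482
After component 5 (R=0.8016): product = 0.5196
R_sys = 0.5196

0.5196


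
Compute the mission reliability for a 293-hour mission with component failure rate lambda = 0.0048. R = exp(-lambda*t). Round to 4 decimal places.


lambda = 0.0048
mission_time = 293
lambda * t = 0.0048 * 293 = 1.4064
R = exp(-1.4064)
R = 0.245

0.245
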